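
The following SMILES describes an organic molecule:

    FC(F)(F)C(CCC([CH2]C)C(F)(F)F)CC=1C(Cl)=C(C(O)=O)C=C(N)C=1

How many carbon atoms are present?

Count every carbon token in the SMILES (each C, including those in ring-closure positions and inside branches).
Carbon count: 16.

16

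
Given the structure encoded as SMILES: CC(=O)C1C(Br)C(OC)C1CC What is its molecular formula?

C9H15BrO2

Walk through each heavy atom and fill implicit hydrogens from standard valence (C 4, N 3, O 2, S 2, halogen 1):
  atom 1: C, bond orders sum to 1 (valence 4) → 3 H
  atom 2: C, bond orders sum to 4 (valence 4) → 0 H
  atom 3: O, bond orders sum to 2 (valence 2) → 0 H
  atom 4: C, bond orders sum to 3 (valence 4) → 1 H
  atom 5: C, bond orders sum to 3 (valence 4) → 1 H
  atom 6: Br (halogen, monovalent) → 0 H
  atom 7: C, bond orders sum to 3 (valence 4) → 1 H
  atom 8: O, bond orders sum to 2 (valence 2) → 0 H
  atom 9: C, bond orders sum to 1 (valence 4) → 3 H
  atom 10: C, bond orders sum to 3 (valence 4) → 1 H
  atom 11: C, bond orders sum to 2 (valence 4) → 2 H
  atom 12: C, bond orders sum to 1 (valence 4) → 3 H
Totals → C:9, H:15, Br:1, O:2.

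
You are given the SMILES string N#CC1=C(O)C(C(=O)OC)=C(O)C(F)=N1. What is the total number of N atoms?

Scan the SMILES for N atoms (remember two-letter symbols like Cl and Br are single atoms).
Nitrogen count: 2.

2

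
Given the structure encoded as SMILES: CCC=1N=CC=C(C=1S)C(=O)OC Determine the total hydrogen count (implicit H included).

11

Walk through each heavy atom and fill implicit hydrogens from standard valence (C 4, N 3, O 2, S 2, halogen 1):
  atom 1: C, bond orders sum to 1 (valence 4) → 3 H
  atom 2: C, bond orders sum to 2 (valence 4) → 2 H
  atom 3: C, bond orders sum to 4 (valence 4) → 0 H
  atom 4: N, bond orders sum to 3 (valence 3) → 0 H
  atom 5: C, bond orders sum to 3 (valence 4) → 1 H
  atom 6: C, bond orders sum to 3 (valence 4) → 1 H
  atom 7: C, bond orders sum to 4 (valence 4) → 0 H
  atom 8: C, bond orders sum to 4 (valence 4) → 0 H
  atom 9: S, bond orders sum to 1 (valence 2) → 1 H
  atom 10: C, bond orders sum to 4 (valence 4) → 0 H
  atom 11: O, bond orders sum to 2 (valence 2) → 0 H
  atom 12: O, bond orders sum to 2 (valence 2) → 0 H
  atom 13: C, bond orders sum to 1 (valence 4) → 3 H
Total hydrogens: 11.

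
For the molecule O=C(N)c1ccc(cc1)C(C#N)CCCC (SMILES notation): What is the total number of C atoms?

13

Count every carbon token in the SMILES (each C, including those in ring-closure positions and inside branches).
Carbon count: 13.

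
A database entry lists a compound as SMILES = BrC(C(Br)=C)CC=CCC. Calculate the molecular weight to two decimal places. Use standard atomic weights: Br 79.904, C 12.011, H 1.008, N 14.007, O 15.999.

267.99 g/mol

First, the molecular formula is C8H12Br2 (counting implicit H from valence).
  Br: 2 × 79.904 = 159.808
  C: 8 × 12.011 = 96.088
  H: 12 × 1.008 = 12.096
Sum: 2×79.904 + 8×12.011 + 12×1.008 = 267.992 → 267.99 g/mol.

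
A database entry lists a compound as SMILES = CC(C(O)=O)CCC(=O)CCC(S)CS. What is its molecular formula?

C10H18O3S2

Walk through each heavy atom and fill implicit hydrogens from standard valence (C 4, N 3, O 2, S 2, halogen 1):
  atom 1: C, bond orders sum to 1 (valence 4) → 3 H
  atom 2: C, bond orders sum to 3 (valence 4) → 1 H
  atom 3: C, bond orders sum to 4 (valence 4) → 0 H
  atom 4: O, bond orders sum to 1 (valence 2) → 1 H
  atom 5: O, bond orders sum to 2 (valence 2) → 0 H
  atom 6: C, bond orders sum to 2 (valence 4) → 2 H
  atom 7: C, bond orders sum to 2 (valence 4) → 2 H
  atom 8: C, bond orders sum to 4 (valence 4) → 0 H
  atom 9: O, bond orders sum to 2 (valence 2) → 0 H
  atom 10: C, bond orders sum to 2 (valence 4) → 2 H
  atom 11: C, bond orders sum to 2 (valence 4) → 2 H
  atom 12: C, bond orders sum to 3 (valence 4) → 1 H
  atom 13: S, bond orders sum to 1 (valence 2) → 1 H
  atom 14: C, bond orders sum to 2 (valence 4) → 2 H
  atom 15: S, bond orders sum to 1 (valence 2) → 1 H
Totals → C:10, H:18, O:3, S:2.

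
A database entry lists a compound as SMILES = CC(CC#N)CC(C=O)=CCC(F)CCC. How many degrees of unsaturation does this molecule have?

Degree of unsaturation = (number of rings) + (number of π bonds).
Ring closures in the SMILES: 0.
π bonds: 2 double bonds (each 1 DoU), 1 triple bond (each 2 DoU) → 4 DoU from unsaturation.
Total DoU = 0 + 4 = 4.

4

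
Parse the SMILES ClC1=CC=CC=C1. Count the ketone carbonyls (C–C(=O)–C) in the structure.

0

Scan the SMILES for the ketone motif — none present.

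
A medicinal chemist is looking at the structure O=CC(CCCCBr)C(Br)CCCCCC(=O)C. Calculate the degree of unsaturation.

Degree of unsaturation = (number of rings) + (number of π bonds).
Ring closures in the SMILES: 0.
π bonds: 2 double bonds (each 1 DoU) → 2 DoU from unsaturation.
Total DoU = 0 + 2 = 2.

2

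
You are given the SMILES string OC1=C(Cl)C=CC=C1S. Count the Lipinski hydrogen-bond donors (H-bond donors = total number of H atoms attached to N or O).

Donors: find every N or O and count the H atoms it carries.
  atom 1 (O): bond orders sum to 1 → 1 H
Lipinski HBD = 1.

1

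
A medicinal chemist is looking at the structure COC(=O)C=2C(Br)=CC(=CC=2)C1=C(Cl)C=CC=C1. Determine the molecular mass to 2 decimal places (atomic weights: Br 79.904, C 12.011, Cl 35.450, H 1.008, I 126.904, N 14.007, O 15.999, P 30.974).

First, the molecular formula is C14H10BrClO2 (counting implicit H from valence).
  Br: 1 × 79.904 = 79.904
  C: 14 × 12.011 = 168.154
  Cl: 1 × 35.450 = 35.450
  H: 10 × 1.008 = 10.080
  O: 2 × 15.999 = 31.998
Sum: 1×79.904 + 14×12.011 + 1×35.450 + 10×1.008 + 2×15.999 = 325.586 → 325.59 g/mol.

325.59 g/mol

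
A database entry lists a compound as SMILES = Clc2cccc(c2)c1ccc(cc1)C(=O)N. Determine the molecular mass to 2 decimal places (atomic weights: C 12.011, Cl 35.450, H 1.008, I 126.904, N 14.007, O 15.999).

231.68 g/mol

First, the molecular formula is C13H10ClNO (counting implicit H from valence).
  C: 13 × 12.011 = 156.143
  Cl: 1 × 35.450 = 35.450
  H: 10 × 1.008 = 10.080
  N: 1 × 14.007 = 14.007
  O: 1 × 15.999 = 15.999
Sum: 13×12.011 + 1×35.450 + 10×1.008 + 1×14.007 + 1×15.999 = 231.679 → 231.68 g/mol.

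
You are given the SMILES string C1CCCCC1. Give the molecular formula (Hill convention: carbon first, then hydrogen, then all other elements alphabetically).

Walk through each heavy atom and fill implicit hydrogens from standard valence (C 4, N 3, O 2, S 2, halogen 1):
  atom 1: C, bond orders sum to 2 (valence 4) → 2 H
  atom 2: C, bond orders sum to 2 (valence 4) → 2 H
  atom 3: C, bond orders sum to 2 (valence 4) → 2 H
  atom 4: C, bond orders sum to 2 (valence 4) → 2 H
  atom 5: C, bond orders sum to 2 (valence 4) → 2 H
  atom 6: C, bond orders sum to 2 (valence 4) → 2 H
Totals → C:6, H:12.

C6H12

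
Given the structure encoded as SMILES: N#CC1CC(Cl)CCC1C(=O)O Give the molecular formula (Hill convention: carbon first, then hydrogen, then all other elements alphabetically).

Walk through each heavy atom and fill implicit hydrogens from standard valence (C 4, N 3, O 2, S 2, halogen 1):
  atom 1: N, bond orders sum to 3 (valence 3) → 0 H
  atom 2: C, bond orders sum to 4 (valence 4) → 0 H
  atom 3: C, bond orders sum to 3 (valence 4) → 1 H
  atom 4: C, bond orders sum to 2 (valence 4) → 2 H
  atom 5: C, bond orders sum to 3 (valence 4) → 1 H
  atom 6: Cl (halogen, monovalent) → 0 H
  atom 7: C, bond orders sum to 2 (valence 4) → 2 H
  atom 8: C, bond orders sum to 2 (valence 4) → 2 H
  atom 9: C, bond orders sum to 3 (valence 4) → 1 H
  atom 10: C, bond orders sum to 4 (valence 4) → 0 H
  atom 11: O, bond orders sum to 2 (valence 2) → 0 H
  atom 12: O, bond orders sum to 1 (valence 2) → 1 H
Totals → C:8, H:10, Cl:1, N:1, O:2.

C8H10ClNO2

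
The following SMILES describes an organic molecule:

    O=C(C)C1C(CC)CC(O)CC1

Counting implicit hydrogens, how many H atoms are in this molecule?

Walk through each heavy atom and fill implicit hydrogens from standard valence (C 4, N 3, O 2, S 2, halogen 1):
  atom 1: O, bond orders sum to 2 (valence 2) → 0 H
  atom 2: C, bond orders sum to 4 (valence 4) → 0 H
  atom 3: C, bond orders sum to 1 (valence 4) → 3 H
  atom 4: C, bond orders sum to 3 (valence 4) → 1 H
  atom 5: C, bond orders sum to 3 (valence 4) → 1 H
  atom 6: C, bond orders sum to 2 (valence 4) → 2 H
  atom 7: C, bond orders sum to 1 (valence 4) → 3 H
  atom 8: C, bond orders sum to 2 (valence 4) → 2 H
  atom 9: C, bond orders sum to 3 (valence 4) → 1 H
  atom 10: O, bond orders sum to 1 (valence 2) → 1 H
  atom 11: C, bond orders sum to 2 (valence 4) → 2 H
  atom 12: C, bond orders sum to 2 (valence 4) → 2 H
Total hydrogens: 18.

18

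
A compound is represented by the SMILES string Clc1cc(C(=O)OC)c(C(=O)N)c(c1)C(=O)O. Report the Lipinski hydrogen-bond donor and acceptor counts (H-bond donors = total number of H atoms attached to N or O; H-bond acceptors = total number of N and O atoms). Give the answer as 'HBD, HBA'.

3, 6

Donors: find every N or O and count the H atoms it carries.
  atom 6 (O): bond orders sum to 2 → 0 H
  atom 7 (O): bond orders sum to 2 → 0 H
  atom 11 (O): bond orders sum to 2 → 0 H
  atom 12 (N): bond orders sum to 1 → 2 H
  atom 16 (O): bond orders sum to 2 → 0 H
  atom 17 (O): bond orders sum to 1 → 1 H
Lipinski HBD = 3.
Acceptors: N atoms = 1, O atoms = 5 → HBA = 6.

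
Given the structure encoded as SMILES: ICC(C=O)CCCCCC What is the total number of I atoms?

Scan the SMILES for I atoms (remember two-letter symbols like Cl and Br are single atoms).
Iodine count: 1.

1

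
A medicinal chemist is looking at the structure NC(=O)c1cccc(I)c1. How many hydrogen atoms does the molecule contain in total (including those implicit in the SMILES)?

Walk through each heavy atom and fill implicit hydrogens from standard valence (C 4, N 3, O 2, S 2, halogen 1); for lowercase aromatic atoms, an aromatic c carries 1 H when it has two neighbours and 0 H with three, and aromatic n carries 0 H:
  atom 1: N, bond orders sum to 1 (valence 3) → 2 H
  atom 2: C, bond orders sum to 4 (valence 4) → 0 H
  atom 3: O, bond orders sum to 2 (valence 2) → 0 H
  atom 4: aromatic c, 3 neighbours → 0 H
  atom 5: aromatic c, 2 neighbours → 1 H
  atom 6: aromatic c, 2 neighbours → 1 H
  atom 7: aromatic c, 2 neighbours → 1 H
  atom 8: aromatic c, 3 neighbours → 0 H
  atom 9: I (halogen, monovalent) → 0 H
  atom 10: aromatic c, 2 neighbours → 1 H
Total hydrogens: 6.

6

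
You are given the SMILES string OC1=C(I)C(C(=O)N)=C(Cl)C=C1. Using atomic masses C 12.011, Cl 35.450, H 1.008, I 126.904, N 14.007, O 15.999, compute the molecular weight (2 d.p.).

297.48 g/mol

First, the molecular formula is C7H5ClINO2 (counting implicit H from valence).
  C: 7 × 12.011 = 84.077
  Cl: 1 × 35.450 = 35.450
  H: 5 × 1.008 = 5.040
  I: 1 × 126.904 = 126.904
  N: 1 × 14.007 = 14.007
  O: 2 × 15.999 = 31.998
Sum: 7×12.011 + 1×35.450 + 5×1.008 + 1×126.904 + 1×14.007 + 2×15.999 = 297.476 → 297.48 g/mol.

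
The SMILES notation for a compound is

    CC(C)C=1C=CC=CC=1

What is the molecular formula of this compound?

Walk through each heavy atom and fill implicit hydrogens from standard valence (C 4, N 3, O 2, S 2, halogen 1):
  atom 1: C, bond orders sum to 1 (valence 4) → 3 H
  atom 2: C, bond orders sum to 3 (valence 4) → 1 H
  atom 3: C, bond orders sum to 1 (valence 4) → 3 H
  atom 4: C, bond orders sum to 4 (valence 4) → 0 H
  atom 5: C, bond orders sum to 3 (valence 4) → 1 H
  atom 6: C, bond orders sum to 3 (valence 4) → 1 H
  atom 7: C, bond orders sum to 3 (valence 4) → 1 H
  atom 8: C, bond orders sum to 3 (valence 4) → 1 H
  atom 9: C, bond orders sum to 3 (valence 4) → 1 H
Totals → C:9, H:12.

C9H12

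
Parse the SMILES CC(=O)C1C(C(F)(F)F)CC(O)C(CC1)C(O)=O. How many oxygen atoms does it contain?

4

Scan the SMILES for O atoms (remember two-letter symbols like Cl and Br are single atoms).
Oxygen count: 4.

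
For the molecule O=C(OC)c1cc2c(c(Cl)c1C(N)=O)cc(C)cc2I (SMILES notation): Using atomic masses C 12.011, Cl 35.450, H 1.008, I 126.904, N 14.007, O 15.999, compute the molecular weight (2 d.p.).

403.60 g/mol

First, the molecular formula is C14H11ClINO3 (counting implicit H from valence).
  C: 14 × 12.011 = 168.154
  Cl: 1 × 35.450 = 35.450
  H: 11 × 1.008 = 11.088
  I: 1 × 126.904 = 126.904
  N: 1 × 14.007 = 14.007
  O: 3 × 15.999 = 47.997
Sum: 14×12.011 + 1×35.450 + 11×1.008 + 1×126.904 + 1×14.007 + 3×15.999 = 403.600 → 403.60 g/mol.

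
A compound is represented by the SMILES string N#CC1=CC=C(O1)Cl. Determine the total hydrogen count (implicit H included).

Walk through each heavy atom and fill implicit hydrogens from standard valence (C 4, N 3, O 2, S 2, halogen 1):
  atom 1: N, bond orders sum to 3 (valence 3) → 0 H
  atom 2: C, bond orders sum to 4 (valence 4) → 0 H
  atom 3: C, bond orders sum to 4 (valence 4) → 0 H
  atom 4: C, bond orders sum to 3 (valence 4) → 1 H
  atom 5: C, bond orders sum to 3 (valence 4) → 1 H
  atom 6: C, bond orders sum to 4 (valence 4) → 0 H
  atom 7: O, bond orders sum to 2 (valence 2) → 0 H
  atom 8: Cl (halogen, monovalent) → 0 H
Total hydrogens: 2.

2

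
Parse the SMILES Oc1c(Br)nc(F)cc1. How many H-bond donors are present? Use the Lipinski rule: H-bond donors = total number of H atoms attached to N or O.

1

Donors: find every N or O and count the H atoms it carries.
  atom 1 (O): bond orders sum to 1 → 1 H
  atom 5 (N): bond orders sum to 3 → 0 H
Lipinski HBD = 1.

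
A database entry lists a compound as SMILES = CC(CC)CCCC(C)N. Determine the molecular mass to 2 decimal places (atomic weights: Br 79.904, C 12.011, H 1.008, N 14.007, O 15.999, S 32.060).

First, the molecular formula is C9H21N (counting implicit H from valence).
  C: 9 × 12.011 = 108.099
  H: 21 × 1.008 = 21.168
  N: 1 × 14.007 = 14.007
Sum: 9×12.011 + 21×1.008 + 1×14.007 = 143.274 → 143.27 g/mol.

143.27 g/mol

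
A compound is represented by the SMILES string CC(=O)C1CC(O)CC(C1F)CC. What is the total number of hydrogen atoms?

Walk through each heavy atom and fill implicit hydrogens from standard valence (C 4, N 3, O 2, S 2, halogen 1):
  atom 1: C, bond orders sum to 1 (valence 4) → 3 H
  atom 2: C, bond orders sum to 4 (valence 4) → 0 H
  atom 3: O, bond orders sum to 2 (valence 2) → 0 H
  atom 4: C, bond orders sum to 3 (valence 4) → 1 H
  atom 5: C, bond orders sum to 2 (valence 4) → 2 H
  atom 6: C, bond orders sum to 3 (valence 4) → 1 H
  atom 7: O, bond orders sum to 1 (valence 2) → 1 H
  atom 8: C, bond orders sum to 2 (valence 4) → 2 H
  atom 9: C, bond orders sum to 3 (valence 4) → 1 H
  atom 10: C, bond orders sum to 3 (valence 4) → 1 H
  atom 11: F (halogen, monovalent) → 0 H
  atom 12: C, bond orders sum to 2 (valence 4) → 2 H
  atom 13: C, bond orders sum to 1 (valence 4) → 3 H
Total hydrogens: 17.

17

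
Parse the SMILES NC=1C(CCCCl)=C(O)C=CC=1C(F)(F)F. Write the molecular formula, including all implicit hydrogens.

C10H11ClF3NO

Walk through each heavy atom and fill implicit hydrogens from standard valence (C 4, N 3, O 2, S 2, halogen 1):
  atom 1: N, bond orders sum to 1 (valence 3) → 2 H
  atom 2: C, bond orders sum to 4 (valence 4) → 0 H
  atom 3: C, bond orders sum to 4 (valence 4) → 0 H
  atom 4: C, bond orders sum to 2 (valence 4) → 2 H
  atom 5: C, bond orders sum to 2 (valence 4) → 2 H
  atom 6: C, bond orders sum to 2 (valence 4) → 2 H
  atom 7: Cl (halogen, monovalent) → 0 H
  atom 8: C, bond orders sum to 4 (valence 4) → 0 H
  atom 9: O, bond orders sum to 1 (valence 2) → 1 H
  atom 10: C, bond orders sum to 3 (valence 4) → 1 H
  atom 11: C, bond orders sum to 3 (valence 4) → 1 H
  atom 12: C, bond orders sum to 4 (valence 4) → 0 H
  atom 13: C, bond orders sum to 4 (valence 4) → 0 H
  atom 14: F (halogen, monovalent) → 0 H
  atom 15: F (halogen, monovalent) → 0 H
  atom 16: F (halogen, monovalent) → 0 H
Totals → C:10, H:11, Cl:1, F:3, N:1, O:1.
In Hill order: C10H11ClF3NO.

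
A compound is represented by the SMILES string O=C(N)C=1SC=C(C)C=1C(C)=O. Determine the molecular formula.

C8H9NO2S

Walk through each heavy atom and fill implicit hydrogens from standard valence (C 4, N 3, O 2, S 2, halogen 1):
  atom 1: O, bond orders sum to 2 (valence 2) → 0 H
  atom 2: C, bond orders sum to 4 (valence 4) → 0 H
  atom 3: N, bond orders sum to 1 (valence 3) → 2 H
  atom 4: C, bond orders sum to 4 (valence 4) → 0 H
  atom 5: S, bond orders sum to 2 (valence 2) → 0 H
  atom 6: C, bond orders sum to 3 (valence 4) → 1 H
  atom 7: C, bond orders sum to 4 (valence 4) → 0 H
  atom 8: C, bond orders sum to 1 (valence 4) → 3 H
  atom 9: C, bond orders sum to 4 (valence 4) → 0 H
  atom 10: C, bond orders sum to 4 (valence 4) → 0 H
  atom 11: C, bond orders sum to 1 (valence 4) → 3 H
  atom 12: O, bond orders sum to 2 (valence 2) → 0 H
Totals → C:8, H:9, N:1, O:2, S:1.
In Hill order: C8H9NO2S.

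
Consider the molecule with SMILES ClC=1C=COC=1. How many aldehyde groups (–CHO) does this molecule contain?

Scan the SMILES for the aldehyde motif — none present.

0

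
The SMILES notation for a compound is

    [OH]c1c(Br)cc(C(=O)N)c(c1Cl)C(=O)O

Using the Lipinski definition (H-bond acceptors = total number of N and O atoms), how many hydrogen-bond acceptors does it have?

N atoms: 1; O atoms: 4.
Lipinski HBA = 1 + 4 = 5.

5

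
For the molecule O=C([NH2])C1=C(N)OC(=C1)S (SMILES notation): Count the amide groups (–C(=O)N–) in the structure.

1

The amide motif appears at heavy-atom position 2 in the SMILES.
Other groups present: 1 primary amine, 1 thiol.
Amide count: 1.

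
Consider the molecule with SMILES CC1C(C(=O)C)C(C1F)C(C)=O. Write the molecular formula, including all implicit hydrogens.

C9H13FO2

Walk through each heavy atom and fill implicit hydrogens from standard valence (C 4, N 3, O 2, S 2, halogen 1):
  atom 1: C, bond orders sum to 1 (valence 4) → 3 H
  atom 2: C, bond orders sum to 3 (valence 4) → 1 H
  atom 3: C, bond orders sum to 3 (valence 4) → 1 H
  atom 4: C, bond orders sum to 4 (valence 4) → 0 H
  atom 5: O, bond orders sum to 2 (valence 2) → 0 H
  atom 6: C, bond orders sum to 1 (valence 4) → 3 H
  atom 7: C, bond orders sum to 3 (valence 4) → 1 H
  atom 8: C, bond orders sum to 3 (valence 4) → 1 H
  atom 9: F (halogen, monovalent) → 0 H
  atom 10: C, bond orders sum to 4 (valence 4) → 0 H
  atom 11: C, bond orders sum to 1 (valence 4) → 3 H
  atom 12: O, bond orders sum to 2 (valence 2) → 0 H
Totals → C:9, H:13, F:1, O:2.
In Hill order: C9H13FO2.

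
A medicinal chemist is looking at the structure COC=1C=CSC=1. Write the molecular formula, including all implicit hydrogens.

Walk through each heavy atom and fill implicit hydrogens from standard valence (C 4, N 3, O 2, S 2, halogen 1):
  atom 1: C, bond orders sum to 1 (valence 4) → 3 H
  atom 2: O, bond orders sum to 2 (valence 2) → 0 H
  atom 3: C, bond orders sum to 4 (valence 4) → 0 H
  atom 4: C, bond orders sum to 3 (valence 4) → 1 H
  atom 5: C, bond orders sum to 3 (valence 4) → 1 H
  atom 6: S, bond orders sum to 2 (valence 2) → 0 H
  atom 7: C, bond orders sum to 3 (valence 4) → 1 H
Totals → C:5, H:6, O:1, S:1.
In Hill order: C5H6OS.

C5H6OS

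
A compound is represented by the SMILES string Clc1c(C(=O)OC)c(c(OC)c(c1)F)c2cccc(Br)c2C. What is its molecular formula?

C16H13BrClFO3

Walk through each heavy atom and fill implicit hydrogens from standard valence (C 4, N 3, O 2, S 2, halogen 1); for lowercase aromatic atoms, an aromatic c carries 1 H when it has two neighbours and 0 H with three, and aromatic n carries 0 H:
  atom 1: Cl (halogen, monovalent) → 0 H
  atom 2: aromatic c, 3 neighbours → 0 H
  atom 3: aromatic c, 3 neighbours → 0 H
  atom 4: C, bond orders sum to 4 (valence 4) → 0 H
  atom 5: O, bond orders sum to 2 (valence 2) → 0 H
  atom 6: O, bond orders sum to 2 (valence 2) → 0 H
  atom 7: C, bond orders sum to 1 (valence 4) → 3 H
  atom 8: aromatic c, 3 neighbours → 0 H
  atom 9: aromatic c, 3 neighbours → 0 H
  atom 10: O, bond orders sum to 2 (valence 2) → 0 H
  atom 11: C, bond orders sum to 1 (valence 4) → 3 H
  atom 12: aromatic c, 3 neighbours → 0 H
  atom 13: aromatic c, 2 neighbours → 1 H
  atom 14: F (halogen, monovalent) → 0 H
  atom 15: aromatic c, 3 neighbours → 0 H
  atom 16: aromatic c, 2 neighbours → 1 H
  atom 17: aromatic c, 2 neighbours → 1 H
  atom 18: aromatic c, 2 neighbours → 1 H
  atom 19: aromatic c, 3 neighbours → 0 H
  atom 20: Br (halogen, monovalent) → 0 H
  atom 21: aromatic c, 3 neighbours → 0 H
  atom 22: C, bond orders sum to 1 (valence 4) → 3 H
Totals → C:16, H:13, Br:1, Cl:1, F:1, O:3.
In Hill order: C16H13BrClFO3.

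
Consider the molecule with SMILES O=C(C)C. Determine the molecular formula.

C3H6O

Walk through each heavy atom and fill implicit hydrogens from standard valence (C 4, N 3, O 2, S 2, halogen 1):
  atom 1: O, bond orders sum to 2 (valence 2) → 0 H
  atom 2: C, bond orders sum to 4 (valence 4) → 0 H
  atom 3: C, bond orders sum to 1 (valence 4) → 3 H
  atom 4: C, bond orders sum to 1 (valence 4) → 3 H
Totals → C:3, H:6, O:1.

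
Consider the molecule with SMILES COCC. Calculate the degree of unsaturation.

0

Molecular formula: C3H8O.
DoU = (2C + 2 + N − H − X) / 2, where X is the halogen count and O/S are ignored.
    = (2·3 + 2 + 0 − 8 − 0) / 2 = 0 / 2 = 0.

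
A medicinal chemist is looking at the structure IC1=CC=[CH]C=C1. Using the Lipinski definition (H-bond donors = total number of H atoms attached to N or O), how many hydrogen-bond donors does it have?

0

Donors: find every N or O and count the H atoms it carries.
  (no N or O atoms present)
Lipinski HBD = 0.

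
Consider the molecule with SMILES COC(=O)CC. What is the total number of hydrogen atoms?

Walk through each heavy atom and fill implicit hydrogens from standard valence (C 4, N 3, O 2, S 2, halogen 1):
  atom 1: C, bond orders sum to 1 (valence 4) → 3 H
  atom 2: O, bond orders sum to 2 (valence 2) → 0 H
  atom 3: C, bond orders sum to 4 (valence 4) → 0 H
  atom 4: O, bond orders sum to 2 (valence 2) → 0 H
  atom 5: C, bond orders sum to 2 (valence 4) → 2 H
  atom 6: C, bond orders sum to 1 (valence 4) → 3 H
Total hydrogens: 8.

8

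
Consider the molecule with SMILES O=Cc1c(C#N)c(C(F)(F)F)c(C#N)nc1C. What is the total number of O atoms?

1

Scan the SMILES for O atoms (remember two-letter symbols like Cl and Br are single atoms).
Oxygen count: 1.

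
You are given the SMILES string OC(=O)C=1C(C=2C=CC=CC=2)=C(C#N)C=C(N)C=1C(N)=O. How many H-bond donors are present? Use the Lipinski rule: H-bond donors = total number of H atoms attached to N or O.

5

Donors: find every N or O and count the H atoms it carries.
  atom 1 (O): bond orders sum to 1 → 1 H
  atom 3 (O): bond orders sum to 2 → 0 H
  atom 14 (N): bond orders sum to 3 → 0 H
  atom 17 (N): bond orders sum to 1 → 2 H
  atom 20 (N): bond orders sum to 1 → 2 H
  atom 21 (O): bond orders sum to 2 → 0 H
Lipinski HBD = 5.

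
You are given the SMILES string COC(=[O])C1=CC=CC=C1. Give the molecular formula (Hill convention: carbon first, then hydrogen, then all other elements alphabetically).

C8H8O2

Walk through each heavy atom and fill implicit hydrogens from standard valence (C 4, N 3, O 2, S 2, halogen 1):
  atom 1: C, bond orders sum to 1 (valence 4) → 3 H
  atom 2: O, bond orders sum to 2 (valence 2) → 0 H
  atom 3: C, bond orders sum to 4 (valence 4) → 0 H
  atom 4: O with explicit H count 0
  atom 5: C, bond orders sum to 4 (valence 4) → 0 H
  atom 6: C, bond orders sum to 3 (valence 4) → 1 H
  atom 7: C, bond orders sum to 3 (valence 4) → 1 H
  atom 8: C, bond orders sum to 3 (valence 4) → 1 H
  atom 9: C, bond orders sum to 3 (valence 4) → 1 H
  atom 10: C, bond orders sum to 3 (valence 4) → 1 H
Totals → C:8, H:8, O:2.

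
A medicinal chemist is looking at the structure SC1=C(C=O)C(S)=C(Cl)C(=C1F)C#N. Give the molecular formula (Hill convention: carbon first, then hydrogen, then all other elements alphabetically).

C8H3ClFNOS2

Walk through each heavy atom and fill implicit hydrogens from standard valence (C 4, N 3, O 2, S 2, halogen 1):
  atom 1: S, bond orders sum to 1 (valence 2) → 1 H
  atom 2: C, bond orders sum to 4 (valence 4) → 0 H
  atom 3: C, bond orders sum to 4 (valence 4) → 0 H
  atom 4: C, bond orders sum to 3 (valence 4) → 1 H
  atom 5: O, bond orders sum to 2 (valence 2) → 0 H
  atom 6: C, bond orders sum to 4 (valence 4) → 0 H
  atom 7: S, bond orders sum to 1 (valence 2) → 1 H
  atom 8: C, bond orders sum to 4 (valence 4) → 0 H
  atom 9: Cl (halogen, monovalent) → 0 H
  atom 10: C, bond orders sum to 4 (valence 4) → 0 H
  atom 11: C, bond orders sum to 4 (valence 4) → 0 H
  atom 12: F (halogen, monovalent) → 0 H
  atom 13: C, bond orders sum to 4 (valence 4) → 0 H
  atom 14: N, bond orders sum to 3 (valence 3) → 0 H
Totals → C:8, H:3, Cl:1, F:1, N:1, O:1, S:2.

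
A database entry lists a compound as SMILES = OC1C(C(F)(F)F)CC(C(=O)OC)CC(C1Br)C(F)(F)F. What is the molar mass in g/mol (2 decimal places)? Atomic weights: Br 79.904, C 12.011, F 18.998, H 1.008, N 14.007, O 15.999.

387.11 g/mol

First, the molecular formula is C11H13BrF6O3 (counting implicit H from valence).
  Br: 1 × 79.904 = 79.904
  C: 11 × 12.011 = 132.121
  F: 6 × 18.998 = 113.988
  H: 13 × 1.008 = 13.104
  O: 3 × 15.999 = 47.997
Sum: 1×79.904 + 11×12.011 + 6×18.998 + 13×1.008 + 3×15.999 = 387.114 → 387.11 g/mol.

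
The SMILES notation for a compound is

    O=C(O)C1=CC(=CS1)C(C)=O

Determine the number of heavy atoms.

11

Every atom symbol written in the SMILES (organic subset) is one heavy atom; implicit H are not written.
Heavy atoms by element → C:7, O:3, S:1.
Total: 11.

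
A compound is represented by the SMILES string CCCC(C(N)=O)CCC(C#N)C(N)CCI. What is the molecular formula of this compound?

C12H22IN3O

Walk through each heavy atom and fill implicit hydrogens from standard valence (C 4, N 3, O 2, S 2, halogen 1):
  atom 1: C, bond orders sum to 1 (valence 4) → 3 H
  atom 2: C, bond orders sum to 2 (valence 4) → 2 H
  atom 3: C, bond orders sum to 2 (valence 4) → 2 H
  atom 4: C, bond orders sum to 3 (valence 4) → 1 H
  atom 5: C, bond orders sum to 4 (valence 4) → 0 H
  atom 6: N, bond orders sum to 1 (valence 3) → 2 H
  atom 7: O, bond orders sum to 2 (valence 2) → 0 H
  atom 8: C, bond orders sum to 2 (valence 4) → 2 H
  atom 9: C, bond orders sum to 2 (valence 4) → 2 H
  atom 10: C, bond orders sum to 3 (valence 4) → 1 H
  atom 11: C, bond orders sum to 4 (valence 4) → 0 H
  atom 12: N, bond orders sum to 3 (valence 3) → 0 H
  atom 13: C, bond orders sum to 3 (valence 4) → 1 H
  atom 14: N, bond orders sum to 1 (valence 3) → 2 H
  atom 15: C, bond orders sum to 2 (valence 4) → 2 H
  atom 16: C, bond orders sum to 2 (valence 4) → 2 H
  atom 17: I (halogen, monovalent) → 0 H
Totals → C:12, H:22, I:1, N:3, O:1.
In Hill order: C12H22IN3O.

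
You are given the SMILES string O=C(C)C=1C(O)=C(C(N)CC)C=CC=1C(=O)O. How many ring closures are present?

In SMILES, each pair of matching ring-closure digits denotes one ring-closing bond; the number of such bonds equals the number of independent rings.
Ring-closure bonds here: 1.

1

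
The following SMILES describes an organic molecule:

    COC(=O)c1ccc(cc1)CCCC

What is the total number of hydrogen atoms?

Walk through each heavy atom and fill implicit hydrogens from standard valence (C 4, N 3, O 2, S 2, halogen 1); for lowercase aromatic atoms, an aromatic c carries 1 H when it has two neighbours and 0 H with three, and aromatic n carries 0 H:
  atom 1: C, bond orders sum to 1 (valence 4) → 3 H
  atom 2: O, bond orders sum to 2 (valence 2) → 0 H
  atom 3: C, bond orders sum to 4 (valence 4) → 0 H
  atom 4: O, bond orders sum to 2 (valence 2) → 0 H
  atom 5: aromatic c, 3 neighbours → 0 H
  atom 6: aromatic c, 2 neighbours → 1 H
  atom 7: aromatic c, 2 neighbours → 1 H
  atom 8: aromatic c, 3 neighbours → 0 H
  atom 9: aromatic c, 2 neighbours → 1 H
  atom 10: aromatic c, 2 neighbours → 1 H
  atom 11: C, bond orders sum to 2 (valence 4) → 2 H
  atom 12: C, bond orders sum to 2 (valence 4) → 2 H
  atom 13: C, bond orders sum to 2 (valence 4) → 2 H
  atom 14: C, bond orders sum to 1 (valence 4) → 3 H
Total hydrogens: 16.

16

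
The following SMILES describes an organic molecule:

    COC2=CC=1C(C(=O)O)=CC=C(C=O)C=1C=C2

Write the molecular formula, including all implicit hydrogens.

Walk through each heavy atom and fill implicit hydrogens from standard valence (C 4, N 3, O 2, S 2, halogen 1):
  atom 1: C, bond orders sum to 1 (valence 4) → 3 H
  atom 2: O, bond orders sum to 2 (valence 2) → 0 H
  atom 3: C, bond orders sum to 4 (valence 4) → 0 H
  atom 4: C, bond orders sum to 3 (valence 4) → 1 H
  atom 5: C, bond orders sum to 4 (valence 4) → 0 H
  atom 6: C, bond orders sum to 4 (valence 4) → 0 H
  atom 7: C, bond orders sum to 4 (valence 4) → 0 H
  atom 8: O, bond orders sum to 2 (valence 2) → 0 H
  atom 9: O, bond orders sum to 1 (valence 2) → 1 H
  atom 10: C, bond orders sum to 3 (valence 4) → 1 H
  atom 11: C, bond orders sum to 3 (valence 4) → 1 H
  atom 12: C, bond orders sum to 4 (valence 4) → 0 H
  atom 13: C, bond orders sum to 3 (valence 4) → 1 H
  atom 14: O, bond orders sum to 2 (valence 2) → 0 H
  atom 15: C, bond orders sum to 4 (valence 4) → 0 H
  atom 16: C, bond orders sum to 3 (valence 4) → 1 H
  atom 17: C, bond orders sum to 3 (valence 4) → 1 H
Totals → C:13, H:10, O:4.

C13H10O4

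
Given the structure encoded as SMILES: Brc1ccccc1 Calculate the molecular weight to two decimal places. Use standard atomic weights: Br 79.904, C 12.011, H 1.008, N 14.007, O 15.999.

First, the molecular formula is C6H5Br (counting implicit H from valence).
  Br: 1 × 79.904 = 79.904
  C: 6 × 12.011 = 72.066
  H: 5 × 1.008 = 5.040
Sum: 1×79.904 + 6×12.011 + 5×1.008 = 157.010 → 157.01 g/mol.

157.01 g/mol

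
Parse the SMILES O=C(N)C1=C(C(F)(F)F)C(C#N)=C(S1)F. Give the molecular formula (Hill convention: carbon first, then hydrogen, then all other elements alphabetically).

C7H2F4N2OS

Walk through each heavy atom and fill implicit hydrogens from standard valence (C 4, N 3, O 2, S 2, halogen 1):
  atom 1: O, bond orders sum to 2 (valence 2) → 0 H
  atom 2: C, bond orders sum to 4 (valence 4) → 0 H
  atom 3: N, bond orders sum to 1 (valence 3) → 2 H
  atom 4: C, bond orders sum to 4 (valence 4) → 0 H
  atom 5: C, bond orders sum to 4 (valence 4) → 0 H
  atom 6: C, bond orders sum to 4 (valence 4) → 0 H
  atom 7: F (halogen, monovalent) → 0 H
  atom 8: F (halogen, monovalent) → 0 H
  atom 9: F (halogen, monovalent) → 0 H
  atom 10: C, bond orders sum to 4 (valence 4) → 0 H
  atom 11: C, bond orders sum to 4 (valence 4) → 0 H
  atom 12: N, bond orders sum to 3 (valence 3) → 0 H
  atom 13: C, bond orders sum to 4 (valence 4) → 0 H
  atom 14: S, bond orders sum to 2 (valence 2) → 0 H
  atom 15: F (halogen, monovalent) → 0 H
Totals → C:7, H:2, F:4, N:2, O:1, S:1.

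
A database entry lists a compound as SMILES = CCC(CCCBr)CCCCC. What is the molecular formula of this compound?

Walk through each heavy atom and fill implicit hydrogens from standard valence (C 4, N 3, O 2, S 2, halogen 1):
  atom 1: C, bond orders sum to 1 (valence 4) → 3 H
  atom 2: C, bond orders sum to 2 (valence 4) → 2 H
  atom 3: C, bond orders sum to 3 (valence 4) → 1 H
  atom 4: C, bond orders sum to 2 (valence 4) → 2 H
  atom 5: C, bond orders sum to 2 (valence 4) → 2 H
  atom 6: C, bond orders sum to 2 (valence 4) → 2 H
  atom 7: Br (halogen, monovalent) → 0 H
  atom 8: C, bond orders sum to 2 (valence 4) → 2 H
  atom 9: C, bond orders sum to 2 (valence 4) → 2 H
  atom 10: C, bond orders sum to 2 (valence 4) → 2 H
  atom 11: C, bond orders sum to 2 (valence 4) → 2 H
  atom 12: C, bond orders sum to 1 (valence 4) → 3 H
Totals → C:11, H:23, Br:1.
In Hill order: C11H23Br.

C11H23Br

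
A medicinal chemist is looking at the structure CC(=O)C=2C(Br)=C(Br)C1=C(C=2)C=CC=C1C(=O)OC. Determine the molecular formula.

C14H10Br2O3

Walk through each heavy atom and fill implicit hydrogens from standard valence (C 4, N 3, O 2, S 2, halogen 1):
  atom 1: C, bond orders sum to 1 (valence 4) → 3 H
  atom 2: C, bond orders sum to 4 (valence 4) → 0 H
  atom 3: O, bond orders sum to 2 (valence 2) → 0 H
  atom 4: C, bond orders sum to 4 (valence 4) → 0 H
  atom 5: C, bond orders sum to 4 (valence 4) → 0 H
  atom 6: Br (halogen, monovalent) → 0 H
  atom 7: C, bond orders sum to 4 (valence 4) → 0 H
  atom 8: Br (halogen, monovalent) → 0 H
  atom 9: C, bond orders sum to 4 (valence 4) → 0 H
  atom 10: C, bond orders sum to 4 (valence 4) → 0 H
  atom 11: C, bond orders sum to 3 (valence 4) → 1 H
  atom 12: C, bond orders sum to 3 (valence 4) → 1 H
  atom 13: C, bond orders sum to 3 (valence 4) → 1 H
  atom 14: C, bond orders sum to 3 (valence 4) → 1 H
  atom 15: C, bond orders sum to 4 (valence 4) → 0 H
  atom 16: C, bond orders sum to 4 (valence 4) → 0 H
  atom 17: O, bond orders sum to 2 (valence 2) → 0 H
  atom 18: O, bond orders sum to 2 (valence 2) → 0 H
  atom 19: C, bond orders sum to 1 (valence 4) → 3 H
Totals → C:14, H:10, Br:2, O:3.
In Hill order: C14H10Br2O3.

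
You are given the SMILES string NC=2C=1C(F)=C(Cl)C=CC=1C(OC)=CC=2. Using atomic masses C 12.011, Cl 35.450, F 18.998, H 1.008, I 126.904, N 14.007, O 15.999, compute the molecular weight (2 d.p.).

First, the molecular formula is C11H9ClFNO (counting implicit H from valence).
  C: 11 × 12.011 = 132.121
  Cl: 1 × 35.450 = 35.450
  F: 1 × 18.998 = 18.998
  H: 9 × 1.008 = 9.072
  N: 1 × 14.007 = 14.007
  O: 1 × 15.999 = 15.999
Sum: 11×12.011 + 1×35.450 + 1×18.998 + 9×1.008 + 1×14.007 + 1×15.999 = 225.647 → 225.65 g/mol.

225.65 g/mol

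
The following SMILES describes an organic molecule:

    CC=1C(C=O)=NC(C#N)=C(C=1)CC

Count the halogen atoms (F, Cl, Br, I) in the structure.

0

Scan the SMILES for the halogen motif — none present.
Groups that are present: 1 aldehyde, 1 nitrile.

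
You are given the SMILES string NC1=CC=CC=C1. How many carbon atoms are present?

6

Count every carbon token in the SMILES (each C, including those in ring-closure positions and inside branches).
Carbon count: 6.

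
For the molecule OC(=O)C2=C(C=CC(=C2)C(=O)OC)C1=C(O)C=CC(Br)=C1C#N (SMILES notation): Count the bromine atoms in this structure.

Scan the SMILES for Br atoms (remember two-letter symbols like Cl and Br are single atoms).
Bromine count: 1.

1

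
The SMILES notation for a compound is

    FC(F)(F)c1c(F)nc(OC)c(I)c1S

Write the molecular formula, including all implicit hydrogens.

C7H4F4INOS

Walk through each heavy atom and fill implicit hydrogens from standard valence (C 4, N 3, O 2, S 2, halogen 1); for lowercase aromatic atoms, an aromatic c carries 1 H when it has two neighbours and 0 H with three, and aromatic n carries 0 H:
  atom 1: F (halogen, monovalent) → 0 H
  atom 2: C, bond orders sum to 4 (valence 4) → 0 H
  atom 3: F (halogen, monovalent) → 0 H
  atom 4: F (halogen, monovalent) → 0 H
  atom 5: aromatic c, 3 neighbours → 0 H
  atom 6: aromatic c, 3 neighbours → 0 H
  atom 7: F (halogen, monovalent) → 0 H
  atom 8: aromatic n, 2 neighbours → 0 H
  atom 9: aromatic c, 3 neighbours → 0 H
  atom 10: O, bond orders sum to 2 (valence 2) → 0 H
  atom 11: C, bond orders sum to 1 (valence 4) → 3 H
  atom 12: aromatic c, 3 neighbours → 0 H
  atom 13: I (halogen, monovalent) → 0 H
  atom 14: aromatic c, 3 neighbours → 0 H
  atom 15: S, bond orders sum to 1 (valence 2) → 1 H
Totals → C:7, H:4, F:4, I:1, N:1, O:1, S:1.
In Hill order: C7H4F4INOS.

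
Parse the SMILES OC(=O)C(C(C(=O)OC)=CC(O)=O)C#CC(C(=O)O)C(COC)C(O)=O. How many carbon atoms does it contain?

15

Count every carbon token in the SMILES (each C, including those in ring-closure positions and inside branches).
Carbon count: 15.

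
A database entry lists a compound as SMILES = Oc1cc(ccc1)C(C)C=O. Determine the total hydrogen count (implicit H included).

10

Walk through each heavy atom and fill implicit hydrogens from standard valence (C 4, N 3, O 2, S 2, halogen 1); for lowercase aromatic atoms, an aromatic c carries 1 H when it has two neighbours and 0 H with three, and aromatic n carries 0 H:
  atom 1: O, bond orders sum to 1 (valence 2) → 1 H
  atom 2: aromatic c, 3 neighbours → 0 H
  atom 3: aromatic c, 2 neighbours → 1 H
  atom 4: aromatic c, 3 neighbours → 0 H
  atom 5: aromatic c, 2 neighbours → 1 H
  atom 6: aromatic c, 2 neighbours → 1 H
  atom 7: aromatic c, 2 neighbours → 1 H
  atom 8: C, bond orders sum to 3 (valence 4) → 1 H
  atom 9: C, bond orders sum to 1 (valence 4) → 3 H
  atom 10: C, bond orders sum to 3 (valence 4) → 1 H
  atom 11: O, bond orders sum to 2 (valence 2) → 0 H
Total hydrogens: 10.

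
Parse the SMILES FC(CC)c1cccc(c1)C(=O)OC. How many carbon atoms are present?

Count every carbon token in the SMILES (each C, including those in ring-closure positions and inside branches).
Carbon count: 11.

11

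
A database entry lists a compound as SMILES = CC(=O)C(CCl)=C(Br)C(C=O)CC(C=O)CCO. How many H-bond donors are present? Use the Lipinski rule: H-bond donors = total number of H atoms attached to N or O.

1

Donors: find every N or O and count the H atoms it carries.
  atom 3 (O): bond orders sum to 2 → 0 H
  atom 11 (O): bond orders sum to 2 → 0 H
  atom 15 (O): bond orders sum to 2 → 0 H
  atom 18 (O): bond orders sum to 1 → 1 H
Lipinski HBD = 1.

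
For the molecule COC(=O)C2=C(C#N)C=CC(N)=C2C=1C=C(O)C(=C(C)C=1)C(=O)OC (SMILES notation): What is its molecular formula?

Walk through each heavy atom and fill implicit hydrogens from standard valence (C 4, N 3, O 2, S 2, halogen 1):
  atom 1: C, bond orders sum to 1 (valence 4) → 3 H
  atom 2: O, bond orders sum to 2 (valence 2) → 0 H
  atom 3: C, bond orders sum to 4 (valence 4) → 0 H
  atom 4: O, bond orders sum to 2 (valence 2) → 0 H
  atom 5: C, bond orders sum to 4 (valence 4) → 0 H
  atom 6: C, bond orders sum to 4 (valence 4) → 0 H
  atom 7: C, bond orders sum to 4 (valence 4) → 0 H
  atom 8: N, bond orders sum to 3 (valence 3) → 0 H
  atom 9: C, bond orders sum to 3 (valence 4) → 1 H
  atom 10: C, bond orders sum to 3 (valence 4) → 1 H
  atom 11: C, bond orders sum to 4 (valence 4) → 0 H
  atom 12: N, bond orders sum to 1 (valence 3) → 2 H
  atom 13: C, bond orders sum to 4 (valence 4) → 0 H
  atom 14: C, bond orders sum to 4 (valence 4) → 0 H
  atom 15: C, bond orders sum to 3 (valence 4) → 1 H
  atom 16: C, bond orders sum to 4 (valence 4) → 0 H
  atom 17: O, bond orders sum to 1 (valence 2) → 1 H
  atom 18: C, bond orders sum to 4 (valence 4) → 0 H
  atom 19: C, bond orders sum to 4 (valence 4) → 0 H
  atom 20: C, bond orders sum to 1 (valence 4) → 3 H
  atom 21: C, bond orders sum to 3 (valence 4) → 1 H
  atom 22: C, bond orders sum to 4 (valence 4) → 0 H
  atom 23: O, bond orders sum to 2 (valence 2) → 0 H
  atom 24: O, bond orders sum to 2 (valence 2) → 0 H
  atom 25: C, bond orders sum to 1 (valence 4) → 3 H
Totals → C:18, H:16, N:2, O:5.

C18H16N2O5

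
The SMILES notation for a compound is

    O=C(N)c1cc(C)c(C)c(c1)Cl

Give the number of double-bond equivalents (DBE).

Molecular formula: C9H10ClNO.
DoU = (2C + 2 + N − H − X) / 2, where X is the halogen count and O/S are ignored.
    = (2·9 + 2 + 1 − 10 − 1) / 2 = 10 / 2 = 5.

5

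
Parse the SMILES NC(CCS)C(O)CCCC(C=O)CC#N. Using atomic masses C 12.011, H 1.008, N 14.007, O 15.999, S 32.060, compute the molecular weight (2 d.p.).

First, the molecular formula is C11H20N2O2S (counting implicit H from valence).
  C: 11 × 12.011 = 132.121
  H: 20 × 1.008 = 20.160
  N: 2 × 14.007 = 28.014
  O: 2 × 15.999 = 31.998
  S: 1 × 32.060 = 32.060
Sum: 11×12.011 + 20×1.008 + 2×14.007 + 2×15.999 + 1×32.060 = 244.353 → 244.35 g/mol.

244.35 g/mol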